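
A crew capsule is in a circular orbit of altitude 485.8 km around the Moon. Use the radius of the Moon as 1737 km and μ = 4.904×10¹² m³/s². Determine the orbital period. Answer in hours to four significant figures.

T ≈ 2.612 hours

r = 1737 + 485.8 = 2222.8 km = 2.2228×10⁶ m.
Kepler's third law: T = 2π√(r³/μ) = 2π√((2.223×10⁶)³ / 4.904×10¹²).
r³/μ = 2.239×10⁶ s², so T = 2π × 1.496×10³ = 9.403×10³ s.
Converting: 9.403×10³ s ÷ 3600 = 2.612 hours.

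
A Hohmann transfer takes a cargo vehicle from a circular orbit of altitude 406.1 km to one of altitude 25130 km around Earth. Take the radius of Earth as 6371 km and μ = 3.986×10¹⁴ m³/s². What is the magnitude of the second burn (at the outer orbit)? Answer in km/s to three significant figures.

r₁ = 6371 + 406.1 = 6777.1 km = 6.7771×10⁶ m.
r₂ = 6371 + 25130 = 31501 km = 3.1501×10⁷ m.
Transfer ellipse a_t = (r₁ + r₂)/2 = 1.914×10⁷ m.
At r₁: circular v_c1 = √(μ/r₁) = 7669 m/s; transfer-perigee v_p = √[μ(2/r₁ − 1/a_t)] = 9839 m/s.
At r₂: circular v_c2 = √(μ/r₂) = 3557 m/s; transfer-apogee v_a = √[μ(2/r₂ − 1/a_t)] = 2117 m/s.
Δv₂ = v_c2 − v_a = 1440 m/s.
= 1.440 km/s.

Δv ≈ 1.44 km/s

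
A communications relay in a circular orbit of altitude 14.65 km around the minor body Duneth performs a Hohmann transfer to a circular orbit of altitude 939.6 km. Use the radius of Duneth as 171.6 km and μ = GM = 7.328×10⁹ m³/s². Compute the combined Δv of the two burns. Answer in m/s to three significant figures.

r₁ = 171.6 + 14.65 = 186.25 km = 1.8625×10⁵ m.
r₂ = 171.6 + 939.6 = 1111.2 km = 1.1112×10⁶ m.
Transfer ellipse a_t = (r₁ + r₂)/2 = 6.487×10⁵ m.
At r₁: circular v_c1 = √(μ/r₁) = 198.4 m/s; transfer-periapsis v_p = √[μ(2/r₁ − 1/a_t)] = 259.6 m/s.
Δv₁ = v_p − v_c1 = 61.25 m/s.
At r₂: circular v_c2 = √(μ/r₂) = 81.21 m/s; transfer-apoapsis v_a = √[μ(2/r₂ − 1/a_t)] = 43.51 m/s.
Δv₂ = v_c2 − v_a = 37.70 m/s.
Total Δv = Δv₁ + Δv₂ = 98.94 m/s.

Δv_total ≈ 98.9 m/s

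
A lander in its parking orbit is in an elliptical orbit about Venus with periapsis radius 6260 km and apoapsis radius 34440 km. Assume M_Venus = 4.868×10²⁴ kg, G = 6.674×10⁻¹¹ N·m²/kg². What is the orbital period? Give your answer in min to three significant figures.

μ = GM = 6.674×10⁻¹¹ × 4.868×10²⁴ = 3.249×10¹⁴ m³/s².
Semi-major axis a = (r_p + r_a)/2 = (6260.0 + 34440)/2 = 20350 km = 2.035×10⁷ m.
By Kepler's third law T = 2π√(a³/μ) = 2π × 5.093×10³ = 3.200×10⁴ s.
= 533.3 min.

T ≈ 533 min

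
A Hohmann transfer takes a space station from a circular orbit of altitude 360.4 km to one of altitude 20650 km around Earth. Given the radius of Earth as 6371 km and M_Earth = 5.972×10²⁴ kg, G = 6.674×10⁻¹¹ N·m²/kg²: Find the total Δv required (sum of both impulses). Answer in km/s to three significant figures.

Δv_total ≈ 3.46 km/s

μ = GM = 6.674×10⁻¹¹ × 5.972×10²⁴ = 3.986×10¹⁴ m³/s².
r₁ = 6371 + 360.4 = 6731.4 km = 6.7314×10⁶ m.
r₂ = 6371 + 20650 = 27021 km = 2.7021×10⁷ m.
Transfer ellipse a_t = (r₁ + r₂)/2 = 1.688×10⁷ m.
At r₁: circular v_c1 = √(μ/r₁) = 7695 m/s; transfer-perigee v_p = √[μ(2/r₁ − 1/a_t)] = 9737 m/s.
Δv₁ = v_p − v_c1 = 2042 m/s.
At r₂: circular v_c2 = √(μ/r₂) = 3841 m/s; transfer-apogee v_a = √[μ(2/r₂ − 1/a_t)] = 2426 m/s.
Δv₂ = v_c2 − v_a = 1415 m/s.
Total Δv = Δv₁ + Δv₂ = 3457 m/s = 3.457 km/s.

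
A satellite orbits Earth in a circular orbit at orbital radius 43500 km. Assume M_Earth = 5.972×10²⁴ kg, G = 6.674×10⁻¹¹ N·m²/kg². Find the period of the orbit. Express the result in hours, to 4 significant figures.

T ≈ 25.08 hours

μ = GM = 6.674×10⁻¹¹ × 5.972×10²⁴ = 3.986×10¹⁴ m³/s².
r = 43500 km = 4.350×10⁷ m.
Kepler's third law: T = 2π√(r³/μ) = 2π√((4.350×10⁷)³ / 3.986×10¹⁴).
r³/μ = 2.065×10⁸ s², so T = 2π × 1.437×10⁴ = 9.029×10⁴ s.
Converting: 9.029×10⁴ s ÷ 3600 = 25.08 hours.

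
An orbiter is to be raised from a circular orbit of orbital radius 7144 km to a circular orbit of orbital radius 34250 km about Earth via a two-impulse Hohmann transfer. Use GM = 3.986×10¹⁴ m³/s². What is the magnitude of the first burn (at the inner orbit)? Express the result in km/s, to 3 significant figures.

r₁ = 7144 km = 7.144×10⁶ m.
r₂ = 34250 km = 3.425×10⁷ m.
Transfer ellipse a_t = (r₁ + r₂)/2 = 2.070×10⁷ m.
At r₁: circular v_c1 = √(μ/r₁) = 7470 m/s; transfer-perigee v_p = √[μ(2/r₁ − 1/a_t)] = 9609 m/s.
Δv₁ = v_p − v_c1 = 2139 m/s.
= 2.139 km/s.

Δv ≈ 2.14 km/s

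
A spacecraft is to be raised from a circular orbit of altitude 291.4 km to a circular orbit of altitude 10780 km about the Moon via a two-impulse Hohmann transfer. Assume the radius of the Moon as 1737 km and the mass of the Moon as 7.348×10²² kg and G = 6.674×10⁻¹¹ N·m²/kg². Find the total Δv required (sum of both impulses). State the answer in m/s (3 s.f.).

Δv_total ≈ 780 m/s

μ = GM = 6.674×10⁻¹¹ × 7.348×10²² = 4.904×10¹² m³/s².
r₁ = 1737 + 291.4 = 2028.4 km = 2.0284×10⁶ m.
r₂ = 1737 + 10780 = 12517 km = 1.2517×10⁷ m.
Transfer ellipse a_t = (r₁ + r₂)/2 = 7.273×10⁶ m.
At r₁: circular v_c1 = √(μ/r₁) = 1555 m/s; transfer-perilune v_p = √[μ(2/r₁ − 1/a_t)] = 2040 m/s.
Δv₁ = v_p − v_c1 = 485.0 m/s.
At r₂: circular v_c2 = √(μ/r₂) = 625.9 m/s; transfer-apolune v_a = √[μ(2/r₂ − 1/a_t)] = 330.6 m/s.
Δv₂ = v_c2 − v_a = 295.4 m/s.
Total Δv = Δv₁ + Δv₂ = 780.3 m/s.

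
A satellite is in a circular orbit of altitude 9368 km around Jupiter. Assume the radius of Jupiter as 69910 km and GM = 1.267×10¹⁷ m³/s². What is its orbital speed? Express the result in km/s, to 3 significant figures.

v ≈ 40.0 km/s

r = 69910 + 9368 = 79278 km = 7.9278×10⁷ m.
For a circular orbit v = √(μ/r) = √(1.267×10¹⁷ / 7.928×10⁷) = √(1.598×10⁹) = 39980 m/s.
That is 39.98 km/s.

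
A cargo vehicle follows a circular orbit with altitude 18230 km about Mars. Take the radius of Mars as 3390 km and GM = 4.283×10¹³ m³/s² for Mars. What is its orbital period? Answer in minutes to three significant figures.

T ≈ 1610 minutes

r = 3390 + 18230 = 21620 km = 2.1620×10⁷ m.
Kepler's third law: T = 2π√(r³/μ) = 2π√((2.162×10⁷)³ / 4.283×10¹³).
r³/μ = 2.359×10⁸ s², so T = 2π × 1.536×10⁴ = 9.651×10⁴ s.
Converting: 9.651×10⁴ s ÷ 60.00 = 1609 minutes.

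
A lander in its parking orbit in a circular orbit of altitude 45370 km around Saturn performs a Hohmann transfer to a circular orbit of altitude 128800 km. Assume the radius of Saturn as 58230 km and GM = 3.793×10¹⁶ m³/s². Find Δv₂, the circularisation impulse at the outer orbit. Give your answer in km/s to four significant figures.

Δv ≈ 2.217 km/s

r₁ = 58230 + 45370 = 103600 km = 1.0360×10⁸ m.
r₂ = 58230 + 128800 = 187030 km = 1.8703×10⁸ m.
Transfer ellipse a_t = (r₁ + r₂)/2 = 1.453×10⁸ m.
At r₁: circular v_c1 = √(μ/r₁) = 19130 m/s; transfer-perikrone v_p = √[μ(2/r₁ − 1/a_t)] = 21710 m/s.
At r₂: circular v_c2 = √(μ/r₂) = 14240 m/s; transfer-apokrone v_a = √[μ(2/r₂ − 1/a_t)] = 12020 m/s.
Δv₂ = v_c2 − v_a = 2217 m/s.
= 2.217 km/s.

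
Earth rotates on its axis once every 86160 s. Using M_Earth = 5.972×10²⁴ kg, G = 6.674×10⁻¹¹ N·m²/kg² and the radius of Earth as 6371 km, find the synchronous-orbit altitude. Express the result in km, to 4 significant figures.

μ = GM = 6.674×10⁻¹¹ × 5.972×10²⁴ = 3.986×10¹⁴ m³/s².
A synchronous orbit has period T, so by Kepler's third law a = (μT²/4π²)^(1/3).
μT²/4π² = 3.986×10¹⁴ × (8.616×10⁴)² / 39.48 = 7.495×10²² m³.
a = 4.216×10⁷ m = 42162 km.
Altitude h = a − R = 42162 − 6371 = 35791 km.

h_sync ≈ 35790 km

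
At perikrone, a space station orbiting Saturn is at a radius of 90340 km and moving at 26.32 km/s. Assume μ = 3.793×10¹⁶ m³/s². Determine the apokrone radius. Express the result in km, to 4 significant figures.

apokrone radius ≈ 4.258×10⁵ km

r_p = 9.034×10⁷ m.
Specific energy ε = v²/2 − μ/r = -7.349×10⁷ J/kg, so a = −μ/(2ε) = 2.581×10⁸ m.
The apsides satisfy r_p + r_a = 2a, so the apokrone radius is 2a − r_p = 4.258×10⁸ m = 4.2580×10⁵ km.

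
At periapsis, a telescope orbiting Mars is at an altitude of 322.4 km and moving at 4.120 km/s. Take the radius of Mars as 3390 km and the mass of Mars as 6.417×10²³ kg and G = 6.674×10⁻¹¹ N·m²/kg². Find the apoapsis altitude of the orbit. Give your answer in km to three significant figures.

μ = GM = 6.674×10⁻¹¹ × 6.417×10²³ = 4.283×10¹³ m³/s².
r_p = 3390 + 322.4 = 3712.4 km = 3.712×10⁶ m.
Specific energy ε = v²/2 − μ/r = -3.049×10⁶ J/kg, so a = −μ/(2ε) = 7.023×10⁶ m.
The apsides satisfy r_p + r_a = 2a, so the apoapsis radius is 2a − r_p = 1.033×10⁷ m = 10334 km.
Apoapsis altitude = 10334 − 3390 = 6943.8 km.

apoapsis altitude ≈ 6940 km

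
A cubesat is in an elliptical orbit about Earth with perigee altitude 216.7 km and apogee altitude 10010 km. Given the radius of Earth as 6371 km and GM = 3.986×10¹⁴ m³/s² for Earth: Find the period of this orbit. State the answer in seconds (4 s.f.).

r_p = 6371 + 216.7 = 6587.7 km = 6.5877×10⁶ m.
r_a = 6371 + 10010 = 16381 km = 1.6381×10⁷ m.
Semi-major axis a = (r_p + r_a)/2 = (6587.7 + 16381)/2 = 11484 km = 1.148×10⁷ m.
By Kepler's third law T = 2π√(a³/μ) = 2π × 1.949×10³ = 1.225×10⁴ s.

T ≈ 12250 seconds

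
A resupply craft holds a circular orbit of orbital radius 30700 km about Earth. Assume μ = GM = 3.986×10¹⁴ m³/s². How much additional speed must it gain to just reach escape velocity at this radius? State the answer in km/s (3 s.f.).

Δv ≈ 1.49 km/s

r = 30700 km = 3.070×10⁷ m.
Circular speed v_c = √(μ/r) = 3603 m/s.
Escape speed v_esc = √(2μ/r) = √2 × v_c = 5096 m/s.
Δv = v_esc − v_c = 1493 m/s = 1.493 km/s.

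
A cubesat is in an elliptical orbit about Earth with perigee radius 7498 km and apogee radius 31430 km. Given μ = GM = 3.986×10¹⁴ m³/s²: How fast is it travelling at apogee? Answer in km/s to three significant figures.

v ≈ 2.21 km/s

Semi-major axis a = (r_p + r_a)/2 = 19464 km = 1.946×10⁷ m.
Vis-viva: v² = μ(2/r − 1/a) = 3.986×10¹⁴ × (6.363×10⁻⁸ − 5.138×10⁻⁸) = 4.885×10⁶ m²/s².
v = 2210 m/s = 2.210 km/s.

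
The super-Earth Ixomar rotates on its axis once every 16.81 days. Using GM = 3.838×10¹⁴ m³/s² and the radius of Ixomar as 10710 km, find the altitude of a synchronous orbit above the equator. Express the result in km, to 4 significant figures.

h_sync ≈ 2.630×10⁵ km

T = 16.81 days = 1.452×10⁶ s.
A synchronous orbit has period T, so by Kepler's third law a = (μT²/4π²)^(1/3).
μT²/4π² = 3.838×10¹⁴ × (1.452×10⁶)² / 39.48 = 2.051×10²⁵ m³.
a = 2.737×10⁸ m = 2.7372×10⁵ km.
Altitude h = a − R = 2.7372×10⁵ − 10710 = 2.6301×10⁵ km.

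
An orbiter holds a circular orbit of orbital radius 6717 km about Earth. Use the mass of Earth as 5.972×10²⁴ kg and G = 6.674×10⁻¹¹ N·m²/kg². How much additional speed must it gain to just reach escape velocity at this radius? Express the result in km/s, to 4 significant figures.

μ = GM = 6.674×10⁻¹¹ × 5.972×10²⁴ = 3.986×10¹⁴ m³/s².
r = 6717 km = 6.717×10⁶ m.
Circular speed v_c = √(μ/r) = 7703 m/s.
Escape speed v_esc = √(2μ/r) = √2 × v_c = 10890 m/s.
Δv = v_esc − v_c = 3191 m/s = 3.191 km/s.

Δv ≈ 3.191 km/s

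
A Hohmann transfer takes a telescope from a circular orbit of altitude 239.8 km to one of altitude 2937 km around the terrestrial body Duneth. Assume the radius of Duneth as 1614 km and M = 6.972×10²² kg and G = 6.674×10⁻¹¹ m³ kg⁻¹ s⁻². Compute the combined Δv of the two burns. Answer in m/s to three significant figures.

μ = GM = 6.674×10⁻¹¹ × 6.972×10²² = 4.653×10¹² m³/s².
r₁ = 1614 + 239.8 = 1853.8 km = 1.8538×10⁶ m.
r₂ = 1614 + 2937 = 4551.0 km = 4.5510×10⁶ m.
Transfer ellipse a_t = (r₁ + r₂)/2 = 3.202×10⁶ m.
At r₁: circular v_c1 = √(μ/r₁) = 1584 m/s; transfer-periapsis v_p = √[μ(2/r₁ − 1/a_t)] = 1889 m/s.
Δv₁ = v_p − v_c1 = 304.4 m/s.
At r₂: circular v_c2 = √(μ/r₂) = 1011 m/s; transfer-apoapsis v_a = √[μ(2/r₂ − 1/a_t)] = 769.3 m/s.
Δv₂ = v_c2 − v_a = 241.8 m/s.
Total Δv = Δv₁ + Δv₂ = 546.2 m/s.

Δv_total ≈ 546 m/s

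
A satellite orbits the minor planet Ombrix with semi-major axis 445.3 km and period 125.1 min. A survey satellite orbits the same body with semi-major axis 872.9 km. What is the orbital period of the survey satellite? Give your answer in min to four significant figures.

T₂ ≈ 343.3 min

Kepler's third law: T² ∝ a³, so T₂ = T₁ (a₂/a₁)^(3/2).
a₂/a₁ = 1.960, (a₂/a₁)^(3/2) = 2.745.
T₂ = 125.1 × 2.745 = 343.3 min.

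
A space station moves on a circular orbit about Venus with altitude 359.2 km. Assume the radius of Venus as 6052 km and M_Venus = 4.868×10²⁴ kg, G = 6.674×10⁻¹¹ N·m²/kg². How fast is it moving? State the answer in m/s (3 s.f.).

μ = GM = 6.674×10⁻¹¹ × 4.868×10²⁴ = 3.249×10¹⁴ m³/s².
r = 6052 + 359.2 = 6411.2 km = 6.4112×10⁶ m.
For a circular orbit v = √(μ/r) = √(3.249×10¹⁴ / 6.411×10⁶) = √(5.068×10⁷) = 7119 m/s.

v ≈ 7120 m/s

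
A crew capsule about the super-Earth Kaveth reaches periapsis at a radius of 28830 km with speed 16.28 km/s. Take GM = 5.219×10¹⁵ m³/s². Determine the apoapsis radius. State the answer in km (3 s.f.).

apoapsis radius ≈ 78800 km

r_p = 2.883×10⁷ m.
Specific energy ε = v²/2 − μ/r = -4.851×10⁷ J/kg, so a = −μ/(2ε) = 5.380×10⁷ m.
The apsides satisfy r_p + r_a = 2a, so the apoapsis radius is 2a − r_p = 7.876×10⁷ m = 78762 km.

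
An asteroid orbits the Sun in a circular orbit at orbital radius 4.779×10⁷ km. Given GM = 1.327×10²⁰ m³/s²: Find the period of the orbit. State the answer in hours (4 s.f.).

T ≈ 1583 hours

r = 4.779×10⁷ km = 4.779×10¹⁰ m.
Kepler's third law: T = 2π√(r³/μ) = 2π√((4.779×10¹⁰)³ / 1.327×10²⁰).
r³/μ = 8.225×10¹¹ s², so T = 2π × 9.069×10⁵ = 5.698×10⁶ s.
Converting: 5.698×10⁶ s ÷ 3600 = 1583 hours.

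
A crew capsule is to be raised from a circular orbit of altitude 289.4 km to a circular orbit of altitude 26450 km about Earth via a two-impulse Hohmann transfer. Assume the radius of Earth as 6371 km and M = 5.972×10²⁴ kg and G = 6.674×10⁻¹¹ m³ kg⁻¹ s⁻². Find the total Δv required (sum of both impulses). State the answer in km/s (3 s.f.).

μ = GM = 6.674×10⁻¹¹ × 5.972×10²⁴ = 3.986×10¹⁴ m³/s².
r₁ = 6371 + 289.4 = 6660.4 km = 6.6604×10⁶ m.
r₂ = 6371 + 26450 = 32821 km = 3.2821×10⁷ m.
Transfer ellipse a_t = (r₁ + r₂)/2 = 1.974×10⁷ m.
At r₁: circular v_c1 = √(μ/r₁) = 7736 m/s; transfer-perigee v_p = √[μ(2/r₁ − 1/a_t)] = 9975 m/s.
Δv₁ = v_p − v_c1 = 2239 m/s.
At r₂: circular v_c2 = √(μ/r₂) = 3485 m/s; transfer-apogee v_a = √[μ(2/r₂ − 1/a_t)] = 2024 m/s.
Δv₂ = v_c2 − v_a = 1461 m/s.
Total Δv = Δv₁ + Δv₂ = 3700 m/s = 3.700 km/s.

Δv_total ≈ 3.70 km/s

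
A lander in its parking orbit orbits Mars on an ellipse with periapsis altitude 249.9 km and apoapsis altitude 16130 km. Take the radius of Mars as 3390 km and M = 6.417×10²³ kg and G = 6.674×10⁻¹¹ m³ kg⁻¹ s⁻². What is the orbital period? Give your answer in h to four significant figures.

μ = GM = 6.674×10⁻¹¹ × 6.417×10²³ = 4.283×10¹³ m³/s².
r_p = 3390 + 249.9 = 3639.9 km = 3.6399×10⁶ m.
r_a = 3390 + 16130 = 19520 km = 1.9520×10⁷ m.
Semi-major axis a = (r_p + r_a)/2 = (3639.9 + 19520)/2 = 11580 km = 1.158×10⁷ m.
By Kepler's third law T = 2π√(a³/μ) = 2π × 6.021×10³ = 3.783×10⁴ s.
= 10.51 h.

T ≈ 10.51 h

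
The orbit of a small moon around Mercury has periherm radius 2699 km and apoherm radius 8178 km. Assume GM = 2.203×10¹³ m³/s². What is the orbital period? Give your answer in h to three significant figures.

Semi-major axis a = (r_p + r_a)/2 = (2699.0 + 8178.0)/2 = 5438.5 km = 5.438×10⁶ m.
By Kepler's third law T = 2π√(a³/μ) = 2π × 2.702×10³ = 1.698×10⁴ s.
= 4.716 h.

T ≈ 4.72 h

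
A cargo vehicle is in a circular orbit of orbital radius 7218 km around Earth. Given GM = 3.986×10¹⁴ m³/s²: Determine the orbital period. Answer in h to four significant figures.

T ≈ 1.695 h

r = 7218 km = 7.218×10⁶ m.
Kepler's third law: T = 2π√(r³/μ) = 2π√((7.218×10⁶)³ / 3.986×10¹⁴).
r³/μ = 9.434×10⁵ s², so T = 2π × 9.713×10² = 6.103×10³ s.
Converting: 6.103×10³ s ÷ 3600 = 1.695 h.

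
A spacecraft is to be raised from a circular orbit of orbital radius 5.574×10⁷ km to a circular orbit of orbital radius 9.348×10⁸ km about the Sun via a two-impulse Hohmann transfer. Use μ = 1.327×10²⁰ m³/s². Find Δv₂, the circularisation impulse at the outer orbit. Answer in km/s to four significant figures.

r₁ = 5.574×10⁷ km = 5.574×10¹⁰ m.
r₂ = 9.348×10⁸ km = 9.348×10¹¹ m.
Transfer ellipse a_t = (r₁ + r₂)/2 = 4.953×10¹¹ m.
At r₁: circular v_c1 = √(μ/r₁) = 48790 m/s; transfer-perihelion v_p = √[μ(2/r₁ − 1/a_t)] = 67030 m/s.
At r₂: circular v_c2 = √(μ/r₂) = 11910 m/s; transfer-aphelion v_a = √[μ(2/r₂ − 1/a_t)] = 3997 m/s.
Δv₂ = v_c2 − v_a = 7917 m/s.
= 7.917 km/s.

Δv ≈ 7.917 km/s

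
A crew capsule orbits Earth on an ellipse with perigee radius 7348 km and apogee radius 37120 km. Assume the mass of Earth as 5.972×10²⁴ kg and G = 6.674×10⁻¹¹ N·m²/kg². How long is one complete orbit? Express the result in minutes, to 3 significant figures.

μ = GM = 6.674×10⁻¹¹ × 5.972×10²⁴ = 3.986×10¹⁴ m³/s².
Semi-major axis a = (r_p + r_a)/2 = (7348.0 + 37120)/2 = 22234 km = 2.223×10⁷ m.
By Kepler's third law T = 2π√(a³/μ) = 2π × 5.251×10³ = 3.300×10⁴ s.
= 549.9 minutes.

T ≈ 550 minutes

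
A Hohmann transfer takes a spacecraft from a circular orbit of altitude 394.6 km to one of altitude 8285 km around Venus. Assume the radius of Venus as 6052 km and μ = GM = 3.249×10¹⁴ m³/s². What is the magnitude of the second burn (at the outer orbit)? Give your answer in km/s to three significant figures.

r₁ = 6052 + 394.6 = 6446.6 km = 6.4466×10⁶ m.
r₂ = 6052 + 8285 = 14337 km = 1.4337×10⁷ m.
Transfer ellipse a_t = (r₁ + r₂)/2 = 1.039×10⁷ m.
At r₁: circular v_c1 = √(μ/r₁) = 7099 m/s; transfer-periapsis v_p = √[μ(2/r₁ − 1/a_t)] = 8339 m/s.
At r₂: circular v_c2 = √(μ/r₂) = 4760 m/s; transfer-apoapsis v_a = √[μ(2/r₂ − 1/a_t)] = 3749 m/s.
Δv₂ = v_c2 − v_a = 1011 m/s.
= 1.011 km/s.

Δv ≈ 1.01 km/s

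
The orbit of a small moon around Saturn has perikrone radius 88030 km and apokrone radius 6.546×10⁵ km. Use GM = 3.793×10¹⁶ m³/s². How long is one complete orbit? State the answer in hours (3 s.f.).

Semi-major axis a = (r_p + r_a)/2 = (88030 + 6.5460×10⁵)/2 = 3.7132×10⁵ km = 3.713×10⁸ m.
By Kepler's third law T = 2π√(a³/μ) = 2π × 3.674×10⁴ = 2.308×10⁵ s.
= 64.12 hours.

T ≈ 64.1 hours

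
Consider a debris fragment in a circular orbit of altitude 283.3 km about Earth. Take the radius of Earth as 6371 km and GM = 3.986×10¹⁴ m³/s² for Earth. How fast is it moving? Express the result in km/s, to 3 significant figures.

r = 6371 + 283.3 = 6654.3 km = 6.6543×10⁶ m.
For a circular orbit v = √(μ/r) = √(3.986×10¹⁴ / 6.654×10⁶) = √(5.990×10⁷) = 7740 m/s.
That is 7.740 km/s.

v ≈ 7.74 km/s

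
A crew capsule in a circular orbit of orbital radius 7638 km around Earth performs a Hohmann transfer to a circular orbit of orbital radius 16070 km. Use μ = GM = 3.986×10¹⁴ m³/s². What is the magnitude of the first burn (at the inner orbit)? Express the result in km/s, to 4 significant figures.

Δv ≈ 1.187 km/s

r₁ = 7638 km = 7.638×10⁶ m.
r₂ = 16070 km = 1.607×10⁷ m.
Transfer ellipse a_t = (r₁ + r₂)/2 = 1.185×10⁷ m.
At r₁: circular v_c1 = √(μ/r₁) = 7224 m/s; transfer-perigee v_p = √[μ(2/r₁ − 1/a_t)] = 8411 m/s.
Δv₁ = v_p − v_c1 = 1187 m/s.
= 1.187 km/s.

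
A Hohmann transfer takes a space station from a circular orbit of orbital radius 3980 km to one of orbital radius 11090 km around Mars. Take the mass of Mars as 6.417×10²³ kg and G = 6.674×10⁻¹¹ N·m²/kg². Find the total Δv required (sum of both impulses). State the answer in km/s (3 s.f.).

μ = GM = 6.674×10⁻¹¹ × 6.417×10²³ = 4.283×10¹³ m³/s².
r₁ = 3980 km = 3.980×10⁶ m.
r₂ = 11090 km = 1.109×10⁷ m.
Transfer ellipse a_t = (r₁ + r₂)/2 = 7.535×10⁶ m.
At r₁: circular v_c1 = √(μ/r₁) = 3280 m/s; transfer-periapsis v_p = √[μ(2/r₁ − 1/a_t)] = 3980 m/s.
Δv₁ = v_p − v_c1 = 699.3 m/s.
At r₂: circular v_c2 = √(μ/r₂) = 1965 m/s; transfer-apoapsis v_a = √[μ(2/r₂ − 1/a_t)] = 1428 m/s.
Δv₂ = v_c2 − v_a = 536.9 m/s.
Total Δv = Δv₁ + Δv₂ = 1236 m/s = 1.236 km/s.

Δv_total ≈ 1.24 km/s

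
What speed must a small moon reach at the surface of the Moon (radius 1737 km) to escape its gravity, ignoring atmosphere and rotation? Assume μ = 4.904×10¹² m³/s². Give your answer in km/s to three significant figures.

r = R = 1.737×10⁶ m.
Escape speed v_esc = √(2μ/r) = √(2 × 4.904×10¹² / 1.737×10⁶) = √(5.647×10⁶) = 2376 m/s.
= 2.376 km/s.

v_esc ≈ 2.38 km/s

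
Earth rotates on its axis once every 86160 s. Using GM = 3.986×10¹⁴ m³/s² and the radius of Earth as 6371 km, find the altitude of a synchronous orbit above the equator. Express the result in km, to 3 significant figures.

h_sync ≈ 35800 km

A synchronous orbit has period T, so by Kepler's third law a = (μT²/4π²)^(1/3).
μT²/4π² = 3.986×10¹⁴ × (8.616×10⁴)² / 39.48 = 7.495×10²² m³.
a = 4.216×10⁷ m = 42163 km.
Altitude h = a − R = 42163 − 6371 = 35792 km.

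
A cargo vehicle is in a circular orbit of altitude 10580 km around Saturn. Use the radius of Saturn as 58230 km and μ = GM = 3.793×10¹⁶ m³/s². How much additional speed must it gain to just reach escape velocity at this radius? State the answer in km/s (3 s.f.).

r = 58230 + 10580 = 68810 km = 6.8810×10⁷ m.
Circular speed v_c = √(μ/r) = 23480 m/s.
Escape speed v_esc = √(2μ/r) = √2 × v_c = 33200 m/s.
Δv = v_esc − v_c = 9725 m/s = 9.725 km/s.

Δv ≈ 9.73 km/s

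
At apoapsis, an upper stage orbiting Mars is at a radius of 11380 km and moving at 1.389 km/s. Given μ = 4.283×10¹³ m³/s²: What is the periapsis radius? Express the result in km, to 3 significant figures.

periapsis radius ≈ 3920 km

r_a = 1.138×10⁷ m.
Specific energy ε = v²/2 − μ/r = -2.799×10⁶ J/kg, so a = −μ/(2ε) = 7.651×10⁶ m.
The apsides satisfy r_p + r_a = 2a, so the periapsis radius is 2a − r_a = 3.922×10⁶ m = 3922.1 km.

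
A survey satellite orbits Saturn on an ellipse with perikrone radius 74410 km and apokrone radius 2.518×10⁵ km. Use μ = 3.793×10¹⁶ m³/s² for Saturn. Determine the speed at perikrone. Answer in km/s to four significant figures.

Semi-major axis a = (r_p + r_a)/2 = 1.6310×10⁵ km = 1.631×10⁸ m.
Vis-viva: v² = μ(2/r − 1/a) = 3.793×10¹⁶ × (2.688×10⁻⁸ − 6.131×10⁻⁹) = 7.869×10⁸ m²/s².
v = 28050 m/s = 28.05 km/s.

v ≈ 28.05 km/s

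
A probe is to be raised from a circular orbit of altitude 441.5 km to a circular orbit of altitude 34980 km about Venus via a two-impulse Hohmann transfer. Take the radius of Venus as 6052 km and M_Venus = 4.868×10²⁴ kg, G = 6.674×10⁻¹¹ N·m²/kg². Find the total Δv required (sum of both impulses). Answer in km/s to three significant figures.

Δv_total ≈ 3.56 km/s

μ = GM = 6.674×10⁻¹¹ × 4.868×10²⁴ = 3.249×10¹⁴ m³/s².
r₁ = 6052 + 441.5 = 6493.5 km = 6.4935×10⁶ m.
r₂ = 6052 + 34980 = 41032 km = 4.1032×10⁷ m.
Transfer ellipse a_t = (r₁ + r₂)/2 = 2.376×10⁷ m.
At r₁: circular v_c1 = √(μ/r₁) = 7073 m/s; transfer-periapsis v_p = √[μ(2/r₁ − 1/a_t)] = 9295 m/s.
Δv₁ = v_p − v_c1 = 2221 m/s.
At r₂: circular v_c2 = √(μ/r₂) = 2814 m/s; transfer-apoapsis v_a = √[μ(2/r₂ − 1/a_t)] = 1471 m/s.
Δv₂ = v_c2 − v_a = 1343 m/s.
Total Δv = Δv₁ + Δv₂ = 3564 m/s = 3.564 km/s.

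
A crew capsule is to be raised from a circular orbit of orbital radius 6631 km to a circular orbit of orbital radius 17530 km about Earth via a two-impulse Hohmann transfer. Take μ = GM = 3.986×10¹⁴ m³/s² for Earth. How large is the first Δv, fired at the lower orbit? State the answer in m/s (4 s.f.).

r₁ = 6631 km = 6.631×10⁶ m.
r₂ = 17530 km = 1.753×10⁷ m.
Transfer ellipse a_t = (r₁ + r₂)/2 = 1.208×10⁷ m.
At r₁: circular v_c1 = √(μ/r₁) = 7753 m/s; transfer-perigee v_p = √[μ(2/r₁ − 1/a_t)] = 9340 m/s.
Δv₁ = v_p − v_c1 = 1586 m/s.

Δv ≈ 1586 m/s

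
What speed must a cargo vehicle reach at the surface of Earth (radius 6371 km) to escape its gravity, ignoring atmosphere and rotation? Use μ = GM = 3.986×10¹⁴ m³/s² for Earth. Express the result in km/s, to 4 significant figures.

v_esc ≈ 11.19 km/s

r = R = 6.371×10⁶ m.
Escape speed v_esc = √(2μ/r) = √(2 × 3.986×10¹⁴ / 6.371×10⁶) = √(1.251×10⁸) = 11190 m/s.
= 11.19 km/s.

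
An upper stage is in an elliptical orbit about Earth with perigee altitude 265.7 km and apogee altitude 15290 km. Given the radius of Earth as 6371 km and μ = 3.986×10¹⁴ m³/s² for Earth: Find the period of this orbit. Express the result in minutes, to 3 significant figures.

r_p = 6371 + 265.7 = 6636.7 km = 6.6367×10⁶ m.
r_a = 6371 + 15290 = 21661 km = 2.1661×10⁷ m.
Semi-major axis a = (r_p + r_a)/2 = (6636.7 + 21661)/2 = 14149 km = 1.415×10⁷ m.
By Kepler's third law T = 2π√(a³/μ) = 2π × 2.666×10³ = 1.675×10⁴ s.
= 279.2 minutes.

T ≈ 279 minutes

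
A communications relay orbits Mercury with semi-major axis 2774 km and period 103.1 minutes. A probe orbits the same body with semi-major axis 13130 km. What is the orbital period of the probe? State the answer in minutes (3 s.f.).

T₂ ≈ 1060 minutes

Kepler's third law: T² ∝ a³, so T₂ = T₁ (a₂/a₁)^(3/2).
a₂/a₁ = 4.733, (a₂/a₁)^(3/2) = 10.30.
T₂ = 103.1 × 10.30 = 1062 minutes.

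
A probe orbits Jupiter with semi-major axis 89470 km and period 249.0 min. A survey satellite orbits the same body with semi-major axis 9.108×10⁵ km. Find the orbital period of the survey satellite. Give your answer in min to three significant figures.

T₂ ≈ 8090 min

Kepler's third law: T² ∝ a³, so T₂ = T₁ (a₂/a₁)^(3/2).
a₂/a₁ = 10.18, (a₂/a₁)^(3/2) = 32.48.
T₂ = 249.0 × 32.48 = 8088 min.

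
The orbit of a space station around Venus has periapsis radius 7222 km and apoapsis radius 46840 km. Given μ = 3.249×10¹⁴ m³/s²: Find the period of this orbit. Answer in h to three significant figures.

T ≈ 13.6 h

Semi-major axis a = (r_p + r_a)/2 = (7222.0 + 46840)/2 = 27031 km = 2.703×10⁷ m.
By Kepler's third law T = 2π√(a³/μ) = 2π × 7.797×10³ = 4.899×10⁴ s.
= 13.61 h.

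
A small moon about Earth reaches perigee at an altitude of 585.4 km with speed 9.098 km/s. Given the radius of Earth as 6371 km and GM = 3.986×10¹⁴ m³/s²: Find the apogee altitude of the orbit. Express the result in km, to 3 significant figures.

r_p = 6371 + 585.4 = 6956.4 km = 6.956×10⁶ m.
Specific energy ε = v²/2 − μ/r = -1.591×10⁷ J/kg, so a = −μ/(2ε) = 1.252×10⁷ m.
The apsides satisfy r_p + r_a = 2a, so the apogee radius is 2a − r_p = 1.809×10⁷ m = 18092 km.
Apogee altitude = 18092 − 6371 = 11721 km.

apogee altitude ≈ 11700 km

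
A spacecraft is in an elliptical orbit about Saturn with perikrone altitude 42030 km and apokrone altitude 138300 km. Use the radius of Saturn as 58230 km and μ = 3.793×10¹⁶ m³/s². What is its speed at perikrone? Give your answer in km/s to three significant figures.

r_p = 58230 + 42030 = 100260 km = 1.0026×10⁸ m.
r_a = 58230 + 138300 = 196530 km = 1.9653×10⁸ m.
Semi-major axis a = (r_p + r_a)/2 = 1.4840×10⁵ km = 1.484×10⁸ m.
Vis-viva: v² = μ(2/r − 1/a) = 3.793×10¹⁶ × (1.995×10⁻⁸ − 6.739×10⁻⁹) = 5.010×10⁸ m²/s².
v = 22380 m/s = 22.38 km/s.

v ≈ 22.4 km/s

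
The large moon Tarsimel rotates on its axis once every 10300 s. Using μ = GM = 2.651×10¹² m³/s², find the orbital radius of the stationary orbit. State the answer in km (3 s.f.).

A synchronous orbit has period T, so by Kepler's third law a = (μT²/4π²)^(1/3).
μT²/4π² = 2.651×10¹² × (1.030×10⁴)² / 39.48 = 7.124×10¹⁸ m³.
a = 1.924×10⁶ m = 1924.2 km.

r_sync ≈ 1920 km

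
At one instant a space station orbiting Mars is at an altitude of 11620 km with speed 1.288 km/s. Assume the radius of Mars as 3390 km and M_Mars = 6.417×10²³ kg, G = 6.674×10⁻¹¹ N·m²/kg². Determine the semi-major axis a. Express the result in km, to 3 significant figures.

a ≈ 10600 km

μ = GM = 6.674×10⁻¹¹ × 6.417×10²³ = 4.283×10¹³ m³/s².
r = 3390 + 11620 = 15010 km = 1.501×10⁷ m.
Specific orbital energy ε = v²/2 − μ/r = (1288)²/2 − 4.283×10¹³/1.501×10⁷ = -2.024×10⁶ J/kg.
Since ε = −μ/(2a), a = −μ/(2ε) = 1.058×10⁷ m = 10581 km.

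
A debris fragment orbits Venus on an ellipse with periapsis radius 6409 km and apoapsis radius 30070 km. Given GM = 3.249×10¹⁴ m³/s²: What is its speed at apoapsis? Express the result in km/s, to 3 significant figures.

v ≈ 1.95 km/s

Semi-major axis a = (r_p + r_a)/2 = 18240 km = 1.824×10⁷ m.
Vis-viva: v² = μ(2/r − 1/a) = 3.249×10¹⁴ × (6.651×10⁻⁸ − 5.483×10⁻⁸) = 3.797×10⁶ m²/s².
v = 1948 m/s = 1.948 km/s.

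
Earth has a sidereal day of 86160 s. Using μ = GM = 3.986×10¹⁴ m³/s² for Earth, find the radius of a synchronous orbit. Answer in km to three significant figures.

A synchronous orbit has period T, so by Kepler's third law a = (μT²/4π²)^(1/3).
μT²/4π² = 3.986×10¹⁴ × (8.616×10⁴)² / 39.48 = 7.495×10²² m³.
a = 4.216×10⁷ m = 42163 km.

r_sync ≈ 42200 km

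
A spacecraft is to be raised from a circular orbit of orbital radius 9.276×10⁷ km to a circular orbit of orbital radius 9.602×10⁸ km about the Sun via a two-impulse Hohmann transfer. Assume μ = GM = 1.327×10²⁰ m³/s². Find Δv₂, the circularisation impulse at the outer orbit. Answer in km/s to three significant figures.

Δv ≈ 6.82 km/s

r₁ = 9.276×10⁷ km = 9.276×10¹⁰ m.
r₂ = 9.602×10⁸ km = 9.602×10¹¹ m.
Transfer ellipse a_t = (r₁ + r₂)/2 = 5.265×10¹¹ m.
At r₁: circular v_c1 = √(μ/r₁) = 37820 m/s; transfer-perihelion v_p = √[μ(2/r₁ − 1/a_t)] = 51080 m/s.
At r₂: circular v_c2 = √(μ/r₂) = 11760 m/s; transfer-aphelion v_a = √[μ(2/r₂ − 1/a_t)] = 4935 m/s.
Δv₂ = v_c2 − v_a = 6821 m/s.
= 6.821 km/s.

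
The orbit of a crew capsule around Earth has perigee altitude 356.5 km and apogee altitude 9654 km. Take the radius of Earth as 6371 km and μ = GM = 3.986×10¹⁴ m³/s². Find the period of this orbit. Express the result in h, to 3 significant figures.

r_p = 6371 + 356.5 = 6727.5 km = 6.7275×10⁶ m.
r_a = 6371 + 9654 = 16025 km = 1.6025×10⁷ m.
Semi-major axis a = (r_p + r_a)/2 = (6727.5 + 16025)/2 = 11376 km = 1.138×10⁷ m.
By Kepler's third law T = 2π√(a³/μ) = 2π × 1.922×10³ = 1.208×10⁴ s.
= 3.354 h.

T ≈ 3.35 h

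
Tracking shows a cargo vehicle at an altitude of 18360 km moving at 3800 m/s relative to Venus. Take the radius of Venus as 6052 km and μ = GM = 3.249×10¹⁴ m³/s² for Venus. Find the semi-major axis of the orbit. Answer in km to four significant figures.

a ≈ 26680 km

r = 6052 + 18360 = 24412 km = 2.441×10⁷ m.
Specific orbital energy ε = v²/2 − μ/r = (3800)²/2 − 3.249×10¹⁴/2.441×10⁷ = -6.089×10⁶ J/kg.
Since ε = −μ/(2a), a = −μ/(2ε) = 2.668×10⁷ m = 26679 km.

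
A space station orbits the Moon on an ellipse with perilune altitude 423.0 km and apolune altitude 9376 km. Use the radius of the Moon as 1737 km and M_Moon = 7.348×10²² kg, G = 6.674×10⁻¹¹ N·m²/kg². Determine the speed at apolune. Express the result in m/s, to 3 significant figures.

v ≈ 379 m/s

μ = GM = 6.674×10⁻¹¹ × 7.348×10²² = 4.904×10¹² m³/s².
r_p = 1737 + 423.0 = 2160.0 km = 2.1600×10⁶ m.
r_a = 1737 + 9376 = 11113 km = 1.1113×10⁷ m.
Semi-major axis a = (r_p + r_a)/2 = 6636.5 km = 6.636×10⁶ m.
Vis-viva: v² = μ(2/r − 1/a) = 4.904×10¹² × (1.800×10⁻⁷ − 1.507×10⁻⁷) = 1.436×10⁵ m²/s².
v = 379.0 m/s.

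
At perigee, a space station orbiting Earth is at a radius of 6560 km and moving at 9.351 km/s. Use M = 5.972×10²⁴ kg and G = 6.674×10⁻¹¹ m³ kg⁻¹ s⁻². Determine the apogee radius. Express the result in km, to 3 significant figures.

μ = GM = 6.674×10⁻¹¹ × 5.972×10²⁴ = 3.986×10¹⁴ m³/s².
r_p = 6.560×10⁶ m.
Specific energy ε = v²/2 − μ/r = -1.704×10⁷ J/kg, so a = −μ/(2ε) = 1.170×10⁷ m.
The apsides satisfy r_p + r_a = 2a, so the apogee radius is 2a − r_p = 1.683×10⁷ m = 16834 km.

apogee radius ≈ 16800 km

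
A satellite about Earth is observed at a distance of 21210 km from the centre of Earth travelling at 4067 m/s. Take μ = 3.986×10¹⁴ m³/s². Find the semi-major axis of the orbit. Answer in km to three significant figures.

a ≈ 18900 km

r = 2.121×10⁷ m.
Vis-viva rearranged: 1/a = 2/r − v²/μ = 9.430×10⁻⁸ − 4.150×10⁻⁸ = 5.280×10⁻⁸ m⁻¹.
a = 1.894×10⁷ m = 18940 km.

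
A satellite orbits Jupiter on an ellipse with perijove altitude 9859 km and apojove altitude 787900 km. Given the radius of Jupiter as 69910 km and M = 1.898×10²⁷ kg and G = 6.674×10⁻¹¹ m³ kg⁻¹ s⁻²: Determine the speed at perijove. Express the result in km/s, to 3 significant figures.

v ≈ 53.9 km/s

μ = GM = 6.674×10⁻¹¹ × 1.898×10²⁷ = 1.267×10¹⁷ m³/s².
r_p = 69910 + 9859 = 79769 km = 7.9769×10⁷ m.
r_a = 69910 + 787900 = 857810 km = 8.5781×10⁸ m.
Semi-major axis a = (r_p + r_a)/2 = 4.6879×10⁵ km = 4.688×10⁸ m.
Vis-viva: v² = μ(2/r − 1/a) = 1.267×10¹⁷ × (2.507×10⁻⁸ − 2.133×10⁻⁹) = 2.906×10⁹ m²/s².
v = 53910 m/s = 53.91 km/s.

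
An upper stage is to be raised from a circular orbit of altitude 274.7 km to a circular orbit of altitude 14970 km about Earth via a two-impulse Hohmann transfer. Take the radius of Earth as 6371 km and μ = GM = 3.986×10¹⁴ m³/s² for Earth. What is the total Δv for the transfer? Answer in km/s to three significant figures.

r₁ = 6371 + 274.7 = 6645.7 km = 6.6457×10⁶ m.
r₂ = 6371 + 14970 = 21341 km = 2.1341×10⁷ m.
Transfer ellipse a_t = (r₁ + r₂)/2 = 1.399×10⁷ m.
At r₁: circular v_c1 = √(μ/r₁) = 7745 m/s; transfer-perigee v_p = √[μ(2/r₁ − 1/a_t)] = 9564 m/s.
Δv₁ = v_p − v_c1 = 1820 m/s.
At r₂: circular v_c2 = √(μ/r₂) = 4322 m/s; transfer-apogee v_a = √[μ(2/r₂ − 1/a_t)] = 2978 m/s.
Δv₂ = v_c2 − v_a = 1343 m/s.
Total Δv = Δv₁ + Δv₂ = 3163 m/s = 3.163 km/s.

Δv_total ≈ 3.16 km/s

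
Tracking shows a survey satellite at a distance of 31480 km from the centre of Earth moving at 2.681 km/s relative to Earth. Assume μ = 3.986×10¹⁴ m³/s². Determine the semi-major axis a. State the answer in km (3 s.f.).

a ≈ 22000 km

r = 3.148×10⁷ m.
Specific orbital energy ε = v²/2 − μ/r = (2681)²/2 − 3.986×10¹⁴/3.148×10⁷ = -9.068×10⁶ J/kg.
Since ε = −μ/(2a), a = −μ/(2ε) = 2.198×10⁷ m = 21978 km.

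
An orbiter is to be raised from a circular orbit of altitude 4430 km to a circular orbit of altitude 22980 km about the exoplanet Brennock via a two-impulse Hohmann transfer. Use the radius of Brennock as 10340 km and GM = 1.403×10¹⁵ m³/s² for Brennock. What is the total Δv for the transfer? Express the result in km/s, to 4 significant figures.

r₁ = 10340 + 4430 = 14770 km = 1.4770×10⁷ m.
r₂ = 10340 + 22980 = 33320 km = 3.3320×10⁷ m.
Transfer ellipse a_t = (r₁ + r₂)/2 = 2.404×10⁷ m.
At r₁: circular v_c1 = √(μ/r₁) = 9746 m/s; transfer-periapsis v_p = √[μ(2/r₁ − 1/a_t)] = 11470 m/s.
Δv₁ = v_p − v_c1 = 1727 m/s.
At r₂: circular v_c2 = √(μ/r₂) = 6489 m/s; transfer-apoapsis v_a = √[μ(2/r₂ − 1/a_t)] = 5086 m/s.
Δv₂ = v_c2 − v_a = 1403 m/s.
Total Δv = Δv₁ + Δv₂ = 3130 m/s = 3.130 km/s.

Δv_total ≈ 3.130 km/s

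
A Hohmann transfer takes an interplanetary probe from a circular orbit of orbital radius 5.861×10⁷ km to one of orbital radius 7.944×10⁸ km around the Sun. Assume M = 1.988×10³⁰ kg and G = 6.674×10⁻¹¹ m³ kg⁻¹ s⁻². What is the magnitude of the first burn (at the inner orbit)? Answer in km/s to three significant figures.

Δv ≈ 17.4 km/s

μ = GM = 6.674×10⁻¹¹ × 1.988×10³⁰ = 1.327×10²⁰ m³/s².
r₁ = 5.861×10⁷ km = 5.861×10¹⁰ m.
r₂ = 7.944×10⁸ km = 7.944×10¹¹ m.
Transfer ellipse a_t = (r₁ + r₂)/2 = 4.265×10¹¹ m.
At r₁: circular v_c1 = √(μ/r₁) = 47580 m/s; transfer-perihelion v_p = √[μ(2/r₁ − 1/a_t)] = 64930 m/s.
Δv₁ = v_p − v_c1 = 17360 m/s.
= 17.36 km/s.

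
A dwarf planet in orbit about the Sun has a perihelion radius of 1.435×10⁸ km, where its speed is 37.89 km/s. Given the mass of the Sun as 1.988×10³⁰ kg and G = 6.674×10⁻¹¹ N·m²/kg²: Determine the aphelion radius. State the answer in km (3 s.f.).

μ = GM = 6.674×10⁻¹¹ × 1.988×10³⁰ = 1.327×10²⁰ m³/s².
r_p = 1.435×10¹¹ m.
Specific energy ε = v²/2 − μ/r = -2.068×10⁸ J/kg, so a = −μ/(2ε) = 3.208×10¹¹ m.
The apsides satisfy r_p + r_a = 2a, so the aphelion radius is 2a − r_p = 4.982×10¹¹ m = 4.9818×10⁸ km.

aphelion radius ≈ 4.98×10⁸ km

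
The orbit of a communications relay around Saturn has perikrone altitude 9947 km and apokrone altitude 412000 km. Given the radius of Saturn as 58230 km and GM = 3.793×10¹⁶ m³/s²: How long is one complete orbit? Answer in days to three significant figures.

r_p = 58230 + 9947 = 68177 km = 6.8177×10⁷ m.
r_a = 58230 + 412000 = 470230 km = 4.7023×10⁸ m.
Semi-major axis a = (r_p + r_a)/2 = (68177 + 4.7023×10⁵)/2 = 2.6920×10⁵ km = 2.692×10⁸ m.
By Kepler's third law T = 2π√(a³/μ) = 2π × 2.268×10⁴ = 1.425×10⁵ s.
= 1.649 days.

T ≈ 1.65 days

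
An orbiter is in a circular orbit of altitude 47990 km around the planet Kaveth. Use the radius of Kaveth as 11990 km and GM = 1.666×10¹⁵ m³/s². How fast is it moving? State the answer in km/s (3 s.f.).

r = 11990 + 47990 = 59980 km = 5.9980×10⁷ m.
For a circular orbit v = √(μ/r) = √(1.666×10¹⁵ / 5.998×10⁷) = √(2.778×10⁷) = 5270 m/s.
That is 5.270 km/s.

v ≈ 5.27 km/s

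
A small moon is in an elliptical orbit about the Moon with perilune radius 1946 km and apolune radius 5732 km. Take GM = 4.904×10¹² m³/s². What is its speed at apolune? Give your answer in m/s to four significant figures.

v ≈ 658.5 m/s

Semi-major axis a = (r_p + r_a)/2 = 3839.0 km = 3.839×10⁶ m.
Vis-viva: v² = μ(2/r − 1/a) = 4.904×10¹² × (3.489×10⁻⁷ − 2.605×10⁻⁷) = 4.337×10⁵ m²/s².
v = 658.5 m/s.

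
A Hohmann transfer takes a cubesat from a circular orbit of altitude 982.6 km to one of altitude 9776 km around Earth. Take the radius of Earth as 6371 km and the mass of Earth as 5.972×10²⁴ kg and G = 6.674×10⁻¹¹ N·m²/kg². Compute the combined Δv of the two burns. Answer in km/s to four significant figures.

Δv_total ≈ 2.306 km/s

μ = GM = 6.674×10⁻¹¹ × 5.972×10²⁴ = 3.986×10¹⁴ m³/s².
r₁ = 6371 + 982.6 = 7353.6 km = 7.3536×10⁶ m.
r₂ = 6371 + 9776 = 16147 km = 1.6147×10⁷ m.
Transfer ellipse a_t = (r₁ + r₂)/2 = 1.175×10⁷ m.
At r₁: circular v_c1 = √(μ/r₁) = 7362 m/s; transfer-perigee v_p = √[μ(2/r₁ − 1/a_t)] = 8630 m/s.
Δv₁ = v_p − v_c1 = 1268 m/s.
At r₂: circular v_c2 = √(μ/r₂) = 4968 m/s; transfer-apogee v_a = √[μ(2/r₂ − 1/a_t)] = 3930 m/s.
Δv₂ = v_c2 − v_a = 1038 m/s.
Total Δv = Δv₁ + Δv₂ = 2306 m/s = 2.306 km/s.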